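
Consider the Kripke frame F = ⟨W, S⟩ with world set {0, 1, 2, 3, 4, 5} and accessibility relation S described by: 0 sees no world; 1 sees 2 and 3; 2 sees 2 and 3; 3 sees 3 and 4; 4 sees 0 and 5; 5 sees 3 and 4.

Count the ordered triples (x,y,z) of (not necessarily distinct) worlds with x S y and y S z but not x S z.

8

Enumerating: (1,3,4), (2,3,4), (3,4,0), (3,4,5), (4,5,3), (4,5,4), (5,4,0), (5,4,5).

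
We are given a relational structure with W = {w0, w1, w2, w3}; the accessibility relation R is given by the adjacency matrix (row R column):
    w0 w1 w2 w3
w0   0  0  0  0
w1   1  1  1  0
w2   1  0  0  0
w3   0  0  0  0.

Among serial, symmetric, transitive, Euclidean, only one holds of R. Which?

transitive

Serial: no — w0 has no R-successor.
Symmetric: no — w1 R w0 but not w0 R w1.
Transitive: yes — every two-step R-path is closed by a direct edge.
Euclidean: no — w1 R w0 and w1 R w2, but not w0 R w2.
Only transitive holds.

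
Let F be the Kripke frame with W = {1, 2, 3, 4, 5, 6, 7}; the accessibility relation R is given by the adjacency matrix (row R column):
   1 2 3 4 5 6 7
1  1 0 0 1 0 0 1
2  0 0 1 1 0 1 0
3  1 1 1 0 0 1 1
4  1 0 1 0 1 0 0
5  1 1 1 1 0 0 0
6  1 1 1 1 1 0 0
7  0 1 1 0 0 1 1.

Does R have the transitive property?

No

Transitive: no — 1 R 4 and 4 R 3, but not 1 R 3.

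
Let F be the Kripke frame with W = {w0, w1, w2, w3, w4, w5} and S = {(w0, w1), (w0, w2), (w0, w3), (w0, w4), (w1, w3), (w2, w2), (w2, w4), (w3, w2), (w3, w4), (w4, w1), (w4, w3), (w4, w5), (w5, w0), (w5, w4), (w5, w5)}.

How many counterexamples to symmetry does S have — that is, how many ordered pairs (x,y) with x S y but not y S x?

Enumerating: (w0,w1), (w0,w2), (w0,w3), (w0,w4), (w1,w3), (w2,w4), (w3,w2), (w4,w1), (w5,w0).

9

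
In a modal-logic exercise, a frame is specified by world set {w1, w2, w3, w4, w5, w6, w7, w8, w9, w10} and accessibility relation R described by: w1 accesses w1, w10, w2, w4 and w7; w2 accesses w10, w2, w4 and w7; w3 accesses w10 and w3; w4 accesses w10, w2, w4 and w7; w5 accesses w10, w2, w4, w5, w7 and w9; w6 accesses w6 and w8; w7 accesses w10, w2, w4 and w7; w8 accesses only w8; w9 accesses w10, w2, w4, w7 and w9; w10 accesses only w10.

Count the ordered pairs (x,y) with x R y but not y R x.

18

Enumerating: (w1,w10), (w1,w2), (w1,w4), (w1,w7), (w2,w10), (w3,w10), (w4,w10), (w5,w10), (w5,w2), (w5,w4), (w5,w7), (w5,w9), (w6,w8), (w7,w10), (w9,w10), (w9,w2), (w9,w4), (w9,w7).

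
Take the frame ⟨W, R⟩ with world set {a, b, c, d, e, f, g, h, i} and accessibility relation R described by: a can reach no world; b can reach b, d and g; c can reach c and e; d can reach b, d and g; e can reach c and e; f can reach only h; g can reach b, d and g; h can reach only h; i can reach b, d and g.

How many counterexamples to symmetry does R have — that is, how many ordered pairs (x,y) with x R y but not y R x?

Enumerating: (f,h), (i,b), (i,d), (i,g).

4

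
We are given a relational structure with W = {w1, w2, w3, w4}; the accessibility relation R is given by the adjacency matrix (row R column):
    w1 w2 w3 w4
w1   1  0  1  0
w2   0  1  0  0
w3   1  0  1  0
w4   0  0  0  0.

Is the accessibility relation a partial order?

No

Reflexive: no — w4 is not related to itself.
Transitive: yes — every two-step R-path is closed by a direct edge.
Antisymmetric: no — w1 R w3 and w3 R w1 with w1 ≠ w3.
So R is not a partial order.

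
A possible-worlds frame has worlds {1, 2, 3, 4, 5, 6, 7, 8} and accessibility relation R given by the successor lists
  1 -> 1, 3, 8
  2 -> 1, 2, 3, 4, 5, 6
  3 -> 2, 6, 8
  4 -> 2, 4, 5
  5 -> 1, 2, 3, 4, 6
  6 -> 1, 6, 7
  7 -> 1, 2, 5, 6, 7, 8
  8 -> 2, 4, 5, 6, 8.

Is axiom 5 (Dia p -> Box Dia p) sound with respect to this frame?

No

Axiom 5 corresponds to the accessibility relation being Euclidean.
Euclidean: no — 1 R 8 and 1 R 3, but not 8 R 3.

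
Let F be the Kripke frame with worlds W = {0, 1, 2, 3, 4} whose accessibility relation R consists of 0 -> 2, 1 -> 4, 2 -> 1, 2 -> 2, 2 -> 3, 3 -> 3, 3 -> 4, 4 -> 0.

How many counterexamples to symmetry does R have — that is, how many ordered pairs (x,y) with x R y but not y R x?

Enumerating: (0,2), (1,4), (2,1), (2,3), (3,4), (4,0).

6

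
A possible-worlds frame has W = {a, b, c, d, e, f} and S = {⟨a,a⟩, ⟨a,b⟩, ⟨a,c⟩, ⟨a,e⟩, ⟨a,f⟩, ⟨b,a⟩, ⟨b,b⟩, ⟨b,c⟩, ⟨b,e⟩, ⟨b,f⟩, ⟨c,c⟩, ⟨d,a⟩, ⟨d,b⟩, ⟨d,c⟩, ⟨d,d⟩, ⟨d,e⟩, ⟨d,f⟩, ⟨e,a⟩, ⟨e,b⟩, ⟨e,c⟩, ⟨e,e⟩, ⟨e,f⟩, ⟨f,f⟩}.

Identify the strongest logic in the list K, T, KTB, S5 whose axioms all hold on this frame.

Reflexive (axiom T): yes — every world is S-related to itself.
Symmetric (axiom B): no — a S c but not c S a.
Euclidean (axiom 5): no — a S c and a S b, but not c S b.
So F validates K, T; KTB would additionally require S to be symmetric. The strongest is T.

T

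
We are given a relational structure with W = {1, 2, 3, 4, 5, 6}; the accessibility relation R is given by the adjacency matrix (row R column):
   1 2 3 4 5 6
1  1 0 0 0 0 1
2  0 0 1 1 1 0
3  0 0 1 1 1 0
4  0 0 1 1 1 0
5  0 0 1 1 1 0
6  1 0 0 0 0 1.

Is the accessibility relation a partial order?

Reflexive: no — 2 is not related to itself.
Transitive: yes — every two-step R-path is closed by a direct edge.
Antisymmetric: no — 1 R 6 and 6 R 1 with 1 ≠ 6.
So R is not a partial order.

No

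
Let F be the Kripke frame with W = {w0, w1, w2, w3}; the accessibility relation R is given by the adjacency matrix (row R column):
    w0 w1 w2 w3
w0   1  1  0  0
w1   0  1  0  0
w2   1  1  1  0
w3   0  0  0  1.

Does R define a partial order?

Reflexive: yes — every world is R-related to itself.
Transitive: yes — every two-step R-path is closed by a direct edge.
Antisymmetric: yes — no distinct pair is related both ways.
So R is a partial order.

Yes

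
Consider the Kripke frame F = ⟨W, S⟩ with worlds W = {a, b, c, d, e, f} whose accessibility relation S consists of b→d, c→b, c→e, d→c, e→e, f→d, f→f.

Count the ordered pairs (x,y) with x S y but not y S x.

5

Enumerating: (b,d), (c,b), (c,e), (d,c), (f,d).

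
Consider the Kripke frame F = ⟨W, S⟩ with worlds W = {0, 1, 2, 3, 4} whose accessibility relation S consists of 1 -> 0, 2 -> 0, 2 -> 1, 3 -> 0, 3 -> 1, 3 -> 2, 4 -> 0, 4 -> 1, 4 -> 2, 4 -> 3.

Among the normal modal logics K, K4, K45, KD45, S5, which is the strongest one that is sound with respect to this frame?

Transitive (axiom 4): yes — every two-step S-path is closed by a direct edge.
Euclidean (axiom 5): no — 2 S 0 and 2 S 1, but not 0 S 1.
Serial (axiom D): no — 0 has no S-successor.
Reflexive (axiom T): no — 0 is not related to itself.
So F validates K, K4; K45 would additionally require S to be Euclidean. The strongest is K4.

K4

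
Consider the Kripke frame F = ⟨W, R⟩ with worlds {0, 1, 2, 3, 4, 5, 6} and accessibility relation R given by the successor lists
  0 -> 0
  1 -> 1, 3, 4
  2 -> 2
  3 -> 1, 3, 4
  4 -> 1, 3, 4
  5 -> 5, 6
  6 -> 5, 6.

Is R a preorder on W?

Yes

Reflexive: yes — every world is R-related to itself.
Transitive: yes — every two-step R-path is closed by a direct edge.
So R is a preorder.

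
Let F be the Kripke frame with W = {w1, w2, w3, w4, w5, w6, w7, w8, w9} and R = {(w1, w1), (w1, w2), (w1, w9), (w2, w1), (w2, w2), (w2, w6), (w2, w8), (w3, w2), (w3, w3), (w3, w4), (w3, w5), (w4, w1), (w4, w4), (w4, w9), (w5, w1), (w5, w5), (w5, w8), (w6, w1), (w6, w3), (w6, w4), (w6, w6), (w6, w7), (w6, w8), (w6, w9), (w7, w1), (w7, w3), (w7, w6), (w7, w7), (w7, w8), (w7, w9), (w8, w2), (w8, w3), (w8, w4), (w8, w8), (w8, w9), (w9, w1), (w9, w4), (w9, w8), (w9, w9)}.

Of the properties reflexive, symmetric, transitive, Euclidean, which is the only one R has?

reflexive

Reflexive: yes — every world is R-related to itself.
Symmetric: no — w2 R w6 but not w6 R w2.
Transitive: no — w1 R w2 and w2 R w6, but not w1 R w6.
Euclidean: no — w1 R w2 and w1 R w9, but not w2 R w9.
Only reflexive holds.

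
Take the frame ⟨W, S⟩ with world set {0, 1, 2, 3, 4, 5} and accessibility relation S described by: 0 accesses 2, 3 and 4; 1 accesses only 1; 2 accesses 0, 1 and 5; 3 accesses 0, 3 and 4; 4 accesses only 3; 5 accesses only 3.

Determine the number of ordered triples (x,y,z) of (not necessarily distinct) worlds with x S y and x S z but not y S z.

17

Enumerating: (0,2,2), (0,2,3), (0,2,4), (0,3,2), (0,4,2), (0,4,4), (2,0,0), (2,0,1), (2,0,5), (2,1,0), (2,1,5), (2,5,0), (2,5,1), (2,5,5), (3,0,0), (3,4,0), (3,4,4).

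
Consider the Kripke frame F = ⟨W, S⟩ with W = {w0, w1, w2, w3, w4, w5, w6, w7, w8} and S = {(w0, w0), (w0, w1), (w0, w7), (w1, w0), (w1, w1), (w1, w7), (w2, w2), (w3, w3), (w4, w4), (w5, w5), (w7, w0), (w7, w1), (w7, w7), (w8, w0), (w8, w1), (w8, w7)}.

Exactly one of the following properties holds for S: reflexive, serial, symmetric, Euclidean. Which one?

Euclidean

Reflexive: no — w6 is not related to itself.
Serial: no — w6 has no S-successor.
Symmetric: no — w8 S w0 but not w0 S w8.
Euclidean: yes — any two successors of a common world are S-related.
Only Euclidean holds.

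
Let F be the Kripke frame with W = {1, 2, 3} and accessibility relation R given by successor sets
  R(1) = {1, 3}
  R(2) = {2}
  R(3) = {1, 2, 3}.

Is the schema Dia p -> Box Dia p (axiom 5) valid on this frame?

No

By correspondence theory, 5 is valid on a frame iff R is Euclidean.
Euclidean: no — 3 R 1 and 3 R 2, but not 1 R 2.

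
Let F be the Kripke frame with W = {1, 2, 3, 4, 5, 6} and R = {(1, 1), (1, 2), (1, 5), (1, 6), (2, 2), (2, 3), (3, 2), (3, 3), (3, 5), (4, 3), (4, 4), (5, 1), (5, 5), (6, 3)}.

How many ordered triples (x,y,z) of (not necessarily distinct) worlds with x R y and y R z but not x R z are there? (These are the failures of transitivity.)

10

Enumerating: (1,2,3), (1,6,3), (2,3,5), (3,5,1), (4,3,2), (4,3,5), (5,1,2), (5,1,6), (6,3,2), (6,3,5).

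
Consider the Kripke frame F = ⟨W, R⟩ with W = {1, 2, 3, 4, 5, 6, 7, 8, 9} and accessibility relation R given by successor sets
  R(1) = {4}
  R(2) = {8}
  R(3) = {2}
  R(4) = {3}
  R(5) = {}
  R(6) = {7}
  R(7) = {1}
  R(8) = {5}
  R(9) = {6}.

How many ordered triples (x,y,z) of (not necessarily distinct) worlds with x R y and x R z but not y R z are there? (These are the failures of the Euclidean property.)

Enumerating: (1,4,4), (2,8,8), (3,2,2), (4,3,3), (6,7,7), (7,1,1), (8,5,5), (9,6,6).

8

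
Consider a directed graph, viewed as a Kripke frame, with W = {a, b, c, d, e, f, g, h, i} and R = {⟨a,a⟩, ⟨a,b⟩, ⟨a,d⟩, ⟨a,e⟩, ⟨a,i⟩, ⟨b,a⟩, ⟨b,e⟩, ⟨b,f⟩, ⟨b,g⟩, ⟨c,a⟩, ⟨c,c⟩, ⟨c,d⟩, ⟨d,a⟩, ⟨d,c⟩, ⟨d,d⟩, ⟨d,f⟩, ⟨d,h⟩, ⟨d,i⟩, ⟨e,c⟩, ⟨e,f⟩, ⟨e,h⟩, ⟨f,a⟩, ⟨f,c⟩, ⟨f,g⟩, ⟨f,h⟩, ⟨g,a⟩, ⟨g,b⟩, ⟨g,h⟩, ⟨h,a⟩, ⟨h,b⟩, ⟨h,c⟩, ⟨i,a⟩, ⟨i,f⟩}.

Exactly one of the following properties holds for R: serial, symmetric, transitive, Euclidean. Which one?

Serial: yes — every world has a successor (e.g. a R a).
Symmetric: no — a R e but not e R a.
Transitive: no — a R b and b R f, but not a R f.
Euclidean: no — a R b and a R d, but not b R d.
Only serial holds.

serial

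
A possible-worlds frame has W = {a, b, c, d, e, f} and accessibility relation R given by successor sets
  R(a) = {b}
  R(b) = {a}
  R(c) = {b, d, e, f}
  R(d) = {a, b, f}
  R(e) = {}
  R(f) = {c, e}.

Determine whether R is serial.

Serial: no — e has no R-successor.

No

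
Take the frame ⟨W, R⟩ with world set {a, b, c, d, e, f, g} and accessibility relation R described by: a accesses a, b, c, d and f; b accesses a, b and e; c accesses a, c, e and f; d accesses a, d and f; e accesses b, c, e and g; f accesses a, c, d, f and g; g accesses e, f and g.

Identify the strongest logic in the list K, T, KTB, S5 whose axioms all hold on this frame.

KTB

Reflexive (axiom T): yes — every world is R-related to itself.
Symmetric (axiom B): yes — every pair in R has its reverse in R.
Euclidean (axiom 5): no — a R b and a R c, but not b R c.
So F validates K, T, KTB; S5 would additionally require R to be Euclidean. The strongest is KTB.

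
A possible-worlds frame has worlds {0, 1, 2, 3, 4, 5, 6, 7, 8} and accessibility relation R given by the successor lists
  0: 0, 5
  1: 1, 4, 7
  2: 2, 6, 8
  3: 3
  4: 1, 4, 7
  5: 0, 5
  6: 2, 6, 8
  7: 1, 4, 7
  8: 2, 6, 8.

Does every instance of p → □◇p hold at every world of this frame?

Yes

By correspondence theory, B is valid on a frame iff R is symmetric.
Symmetric: yes — every pair in R has its reverse in R.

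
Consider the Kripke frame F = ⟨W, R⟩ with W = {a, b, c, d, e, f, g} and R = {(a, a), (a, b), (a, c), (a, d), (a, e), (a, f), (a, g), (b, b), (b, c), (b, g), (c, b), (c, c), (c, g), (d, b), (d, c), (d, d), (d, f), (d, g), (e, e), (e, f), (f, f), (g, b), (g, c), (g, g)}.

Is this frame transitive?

Yes

Transitive: yes — every two-step R-path is closed by a direct edge.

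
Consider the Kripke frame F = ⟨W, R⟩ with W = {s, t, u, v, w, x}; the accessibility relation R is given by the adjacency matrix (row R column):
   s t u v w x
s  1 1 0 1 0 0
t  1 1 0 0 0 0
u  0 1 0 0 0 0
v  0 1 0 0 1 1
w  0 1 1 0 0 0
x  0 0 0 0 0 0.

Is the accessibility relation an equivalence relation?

Reflexive: no — u is not related to itself.
Symmetric: no — s R v but not v R s.
Transitive: no — s R v and v R w, but not s R w.
So R is not an equivalence relation.

No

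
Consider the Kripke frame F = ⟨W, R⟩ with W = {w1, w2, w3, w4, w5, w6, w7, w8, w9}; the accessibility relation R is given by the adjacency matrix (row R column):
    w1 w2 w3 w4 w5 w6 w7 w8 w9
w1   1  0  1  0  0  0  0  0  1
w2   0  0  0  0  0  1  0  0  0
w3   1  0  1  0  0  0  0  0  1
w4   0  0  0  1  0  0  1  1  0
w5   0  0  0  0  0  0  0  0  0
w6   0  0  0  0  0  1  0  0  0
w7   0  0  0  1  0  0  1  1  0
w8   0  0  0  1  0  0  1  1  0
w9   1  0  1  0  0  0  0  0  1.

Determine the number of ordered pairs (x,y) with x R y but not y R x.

Enumerating: (w2,w6).

1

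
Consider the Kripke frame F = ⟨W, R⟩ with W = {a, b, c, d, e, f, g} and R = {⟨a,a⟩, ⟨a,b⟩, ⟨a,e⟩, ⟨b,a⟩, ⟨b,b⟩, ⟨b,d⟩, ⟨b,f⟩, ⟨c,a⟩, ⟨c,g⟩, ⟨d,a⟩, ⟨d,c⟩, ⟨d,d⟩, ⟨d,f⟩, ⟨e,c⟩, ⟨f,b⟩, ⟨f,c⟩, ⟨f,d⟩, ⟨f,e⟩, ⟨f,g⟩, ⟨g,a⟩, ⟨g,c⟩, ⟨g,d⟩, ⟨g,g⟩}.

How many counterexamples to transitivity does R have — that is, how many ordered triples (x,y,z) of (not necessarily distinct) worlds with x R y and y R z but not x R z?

Enumerating: (a,b,d), (a,b,f), (a,e,c), (b,a,e), (b,d,c), (b,f,c), (b,f,e), (b,f,g), (c,a,b), (c,a,e), (c,g,c), (c,g,d), … and 17 more.
Total: 29.

29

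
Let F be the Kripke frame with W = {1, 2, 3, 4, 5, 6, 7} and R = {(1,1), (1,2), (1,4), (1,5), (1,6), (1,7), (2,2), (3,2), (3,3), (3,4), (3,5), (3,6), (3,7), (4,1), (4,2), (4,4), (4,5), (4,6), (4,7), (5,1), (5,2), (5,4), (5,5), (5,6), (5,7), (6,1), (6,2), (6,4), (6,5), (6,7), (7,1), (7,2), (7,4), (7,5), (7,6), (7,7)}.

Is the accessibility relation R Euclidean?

Euclidean: no — 1 R 2 and 1 R 4, but not 2 R 4.

No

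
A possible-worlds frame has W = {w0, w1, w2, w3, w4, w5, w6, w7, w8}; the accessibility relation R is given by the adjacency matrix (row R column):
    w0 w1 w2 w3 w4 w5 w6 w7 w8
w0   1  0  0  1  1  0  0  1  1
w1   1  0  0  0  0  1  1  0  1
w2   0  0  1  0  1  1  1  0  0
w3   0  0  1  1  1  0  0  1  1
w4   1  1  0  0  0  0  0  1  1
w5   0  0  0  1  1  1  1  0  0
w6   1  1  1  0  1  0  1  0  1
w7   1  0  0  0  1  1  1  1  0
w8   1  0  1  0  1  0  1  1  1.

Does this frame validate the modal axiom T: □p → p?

By correspondence theory, T is valid on a frame iff R is reflexive.
Reflexive: no — w1 is not related to itself.

No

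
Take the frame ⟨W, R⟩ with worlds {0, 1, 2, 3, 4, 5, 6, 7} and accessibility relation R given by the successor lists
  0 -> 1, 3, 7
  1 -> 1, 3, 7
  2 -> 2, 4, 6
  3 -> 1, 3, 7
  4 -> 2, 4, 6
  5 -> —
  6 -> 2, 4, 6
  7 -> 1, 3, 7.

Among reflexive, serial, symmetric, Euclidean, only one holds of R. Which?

Euclidean

Reflexive: no — 0 is not related to itself.
Serial: no — 5 has no R-successor.
Symmetric: no — 0 R 1 but not 1 R 0.
Euclidean: yes — any two successors of a common world are R-related.
Only Euclidean holds.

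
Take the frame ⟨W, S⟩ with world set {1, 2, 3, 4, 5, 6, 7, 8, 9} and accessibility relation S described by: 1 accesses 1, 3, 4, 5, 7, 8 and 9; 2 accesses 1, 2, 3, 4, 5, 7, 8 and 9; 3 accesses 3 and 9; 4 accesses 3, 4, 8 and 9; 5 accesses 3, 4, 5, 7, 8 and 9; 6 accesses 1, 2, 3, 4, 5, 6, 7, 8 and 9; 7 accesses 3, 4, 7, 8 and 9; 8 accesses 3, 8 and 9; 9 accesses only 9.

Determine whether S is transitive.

Transitive: yes — every two-step S-path is closed by a direct edge.

Yes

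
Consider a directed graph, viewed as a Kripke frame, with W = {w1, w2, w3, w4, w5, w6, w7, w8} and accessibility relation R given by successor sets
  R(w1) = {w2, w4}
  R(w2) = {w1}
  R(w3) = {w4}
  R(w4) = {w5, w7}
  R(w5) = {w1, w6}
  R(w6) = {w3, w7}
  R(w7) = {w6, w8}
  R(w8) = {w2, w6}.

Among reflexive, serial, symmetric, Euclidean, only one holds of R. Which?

serial

Reflexive: no — w1 is not related to itself.
Serial: yes — every world has a successor (e.g. w1 R w2).
Symmetric: no — w1 R w4 but not w4 R w1.
Euclidean: no — w1 R w2 and w1 R w4, but not w2 R w4.
Only serial holds.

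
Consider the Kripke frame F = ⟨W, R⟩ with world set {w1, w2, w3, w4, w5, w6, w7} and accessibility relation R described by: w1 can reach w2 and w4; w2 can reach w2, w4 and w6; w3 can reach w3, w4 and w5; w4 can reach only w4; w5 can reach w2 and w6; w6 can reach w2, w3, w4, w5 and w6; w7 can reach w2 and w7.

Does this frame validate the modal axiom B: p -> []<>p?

By correspondence theory, B is valid on a frame iff R is symmetric.
Symmetric: no — w1 R w2 but not w2 R w1.

No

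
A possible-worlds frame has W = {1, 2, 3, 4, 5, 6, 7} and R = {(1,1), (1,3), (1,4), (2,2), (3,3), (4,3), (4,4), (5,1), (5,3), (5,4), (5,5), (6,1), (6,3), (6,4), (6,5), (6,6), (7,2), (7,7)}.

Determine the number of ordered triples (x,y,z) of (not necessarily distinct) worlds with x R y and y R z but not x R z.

0

R is transitive; there are no such tuples.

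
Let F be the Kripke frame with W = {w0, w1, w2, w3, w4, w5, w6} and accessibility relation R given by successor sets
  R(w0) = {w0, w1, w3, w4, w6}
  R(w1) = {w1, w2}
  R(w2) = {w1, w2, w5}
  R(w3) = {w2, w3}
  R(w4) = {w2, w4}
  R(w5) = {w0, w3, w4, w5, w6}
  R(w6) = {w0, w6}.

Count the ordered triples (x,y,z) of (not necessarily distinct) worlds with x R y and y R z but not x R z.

18

Enumerating: (w0,w1,w2), (w0,w3,w2), (w0,w4,w2), (w1,w2,w5), (w2,w5,w0), (w2,w5,w3), (w2,w5,w4), (w2,w5,w6), (w3,w2,w1), (w3,w2,w5), (w4,w2,w1), (w4,w2,w5), (w5,w0,w1), (w5,w3,w2), (w5,w4,w2), (w6,w0,w1), (w6,w0,w3), (w6,w0,w4).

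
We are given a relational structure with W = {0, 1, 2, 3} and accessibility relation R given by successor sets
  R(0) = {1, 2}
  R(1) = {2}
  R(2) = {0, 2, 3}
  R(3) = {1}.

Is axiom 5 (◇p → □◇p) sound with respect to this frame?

No

By correspondence theory, 5 is valid on a frame iff R is Euclidean.
Euclidean: no — 0 R 2 and 0 R 1, but not 2 R 1.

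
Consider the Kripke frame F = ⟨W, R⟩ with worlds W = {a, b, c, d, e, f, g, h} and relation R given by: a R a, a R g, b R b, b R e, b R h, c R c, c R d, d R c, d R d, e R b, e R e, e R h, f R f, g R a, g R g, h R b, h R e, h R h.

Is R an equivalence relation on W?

Yes

Reflexive: yes — every world is R-related to itself.
Symmetric: yes — every pair in R has its reverse in R.
Transitive: yes — every two-step R-path is closed by a direct edge.
So R is an equivalence relation.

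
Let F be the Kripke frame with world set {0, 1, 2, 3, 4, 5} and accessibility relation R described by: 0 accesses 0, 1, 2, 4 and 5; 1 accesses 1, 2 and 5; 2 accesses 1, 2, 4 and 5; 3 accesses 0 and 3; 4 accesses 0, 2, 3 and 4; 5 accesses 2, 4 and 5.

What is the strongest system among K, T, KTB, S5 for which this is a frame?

T

Reflexive (axiom T): yes — every world is R-related to itself.
Symmetric (axiom B): no — 0 R 1 but not 1 R 0.
Euclidean (axiom 5): no — 0 R 1 and 0 R 4, but not 1 R 4.
So F validates K, T; KTB would additionally require R to be symmetric. The strongest is T.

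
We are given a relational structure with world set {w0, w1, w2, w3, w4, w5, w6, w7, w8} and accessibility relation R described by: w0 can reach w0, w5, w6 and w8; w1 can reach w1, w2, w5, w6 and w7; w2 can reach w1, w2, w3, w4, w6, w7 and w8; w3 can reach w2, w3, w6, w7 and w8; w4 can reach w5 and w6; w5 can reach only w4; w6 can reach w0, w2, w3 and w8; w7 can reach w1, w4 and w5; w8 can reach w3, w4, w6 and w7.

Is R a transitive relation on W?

Transitive: no — w0 R w5 and w5 R w4, but not w0 R w4.

No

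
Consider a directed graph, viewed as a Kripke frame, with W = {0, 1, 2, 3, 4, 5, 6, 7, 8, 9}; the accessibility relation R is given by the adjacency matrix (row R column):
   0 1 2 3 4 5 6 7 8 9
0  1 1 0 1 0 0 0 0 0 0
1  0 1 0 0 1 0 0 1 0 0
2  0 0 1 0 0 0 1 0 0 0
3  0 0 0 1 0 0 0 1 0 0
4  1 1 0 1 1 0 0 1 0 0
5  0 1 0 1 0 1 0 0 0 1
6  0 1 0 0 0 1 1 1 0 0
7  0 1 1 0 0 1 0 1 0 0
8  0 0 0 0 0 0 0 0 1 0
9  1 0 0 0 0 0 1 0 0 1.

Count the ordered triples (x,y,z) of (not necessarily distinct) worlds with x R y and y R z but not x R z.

33

Enumerating: (0,1,4), (0,1,7), (0,3,7), (1,4,0), (1,4,3), (1,7,2), (1,7,5), (2,6,1), (2,6,5), (2,6,7), (3,7,1), (3,7,2), … and 21 more.
Total: 33.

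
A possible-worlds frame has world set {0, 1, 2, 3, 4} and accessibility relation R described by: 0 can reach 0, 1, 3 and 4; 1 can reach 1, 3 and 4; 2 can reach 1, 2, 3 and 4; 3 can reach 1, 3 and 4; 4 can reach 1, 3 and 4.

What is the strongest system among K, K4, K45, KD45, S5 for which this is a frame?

K4

Transitive (axiom 4): yes — every two-step R-path is closed by a direct edge.
Euclidean (axiom 5): no — 0 R 1 and 0 R 0, but not 1 R 0.
Serial (axiom D): yes — every world has a successor (e.g. 0 R 0).
Reflexive (axiom T): yes — every world is R-related to itself.
So F validates K, K4; K45 would additionally require R to be Euclidean. The strongest is K4.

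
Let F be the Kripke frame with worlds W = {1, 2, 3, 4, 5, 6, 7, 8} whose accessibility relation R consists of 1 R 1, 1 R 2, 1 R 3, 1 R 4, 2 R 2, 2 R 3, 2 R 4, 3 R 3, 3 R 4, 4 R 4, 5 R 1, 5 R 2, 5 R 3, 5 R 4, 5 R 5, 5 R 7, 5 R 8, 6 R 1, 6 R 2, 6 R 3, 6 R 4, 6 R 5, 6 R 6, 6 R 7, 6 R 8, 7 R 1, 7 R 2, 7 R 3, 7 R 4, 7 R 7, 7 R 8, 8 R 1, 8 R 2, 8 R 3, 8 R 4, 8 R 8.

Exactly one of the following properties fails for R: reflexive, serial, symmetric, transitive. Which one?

symmetric

Reflexive: yes — every world is R-related to itself.
Serial: yes — every world has a successor (e.g. 1 R 1).
Symmetric: no — 1 R 2 but not 2 R 1.
Transitive: yes — every two-step R-path is closed by a direct edge.
Only symmetric fails.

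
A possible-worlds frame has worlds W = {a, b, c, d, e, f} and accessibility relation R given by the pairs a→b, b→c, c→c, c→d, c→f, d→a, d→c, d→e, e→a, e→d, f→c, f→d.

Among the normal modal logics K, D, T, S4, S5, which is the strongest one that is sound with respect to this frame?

Serial (axiom D): yes — every world has a successor (e.g. a R b).
Reflexive (axiom T): no — a is not related to itself.
Transitive (axiom 4): no — a R b and b R c, but not a R c.
Euclidean (axiom 5): no — c R d and c R f, but not d R f.
So F validates K, D; T would additionally require R to be reflexive. The strongest is D.

D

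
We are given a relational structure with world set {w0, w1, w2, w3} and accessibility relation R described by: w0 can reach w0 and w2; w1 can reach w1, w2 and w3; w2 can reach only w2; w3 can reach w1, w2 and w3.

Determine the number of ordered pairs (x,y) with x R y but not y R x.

3

Enumerating: (w0,w2), (w1,w2), (w3,w2).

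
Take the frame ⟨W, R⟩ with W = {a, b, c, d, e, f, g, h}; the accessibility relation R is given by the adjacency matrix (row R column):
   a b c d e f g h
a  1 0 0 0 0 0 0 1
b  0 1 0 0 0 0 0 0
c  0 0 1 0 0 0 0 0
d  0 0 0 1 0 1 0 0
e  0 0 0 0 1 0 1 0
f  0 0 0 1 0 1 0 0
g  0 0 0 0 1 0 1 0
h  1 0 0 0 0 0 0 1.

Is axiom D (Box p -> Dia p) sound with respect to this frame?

Yes

The schema D characterises exactly the serial frames.
Serial: yes — every world has a successor (e.g. a R a).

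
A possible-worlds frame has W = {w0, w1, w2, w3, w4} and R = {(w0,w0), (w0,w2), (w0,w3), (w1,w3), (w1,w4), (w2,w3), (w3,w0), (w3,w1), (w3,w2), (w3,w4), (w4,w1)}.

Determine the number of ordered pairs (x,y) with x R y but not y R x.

Enumerating: (w0,w2), (w3,w4).

2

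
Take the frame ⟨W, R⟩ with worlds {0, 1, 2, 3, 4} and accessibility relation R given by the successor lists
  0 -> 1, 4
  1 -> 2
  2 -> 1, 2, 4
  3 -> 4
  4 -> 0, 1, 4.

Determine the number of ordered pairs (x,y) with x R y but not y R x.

Enumerating: (0,1), (2,4), (3,4), (4,1).

4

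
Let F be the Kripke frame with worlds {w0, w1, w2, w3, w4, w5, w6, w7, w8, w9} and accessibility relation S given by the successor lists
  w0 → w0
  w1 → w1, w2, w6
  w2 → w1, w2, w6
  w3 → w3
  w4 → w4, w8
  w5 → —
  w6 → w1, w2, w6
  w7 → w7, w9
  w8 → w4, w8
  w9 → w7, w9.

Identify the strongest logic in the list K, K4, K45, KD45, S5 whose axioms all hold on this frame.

Transitive (axiom 4): yes — every two-step S-path is closed by a direct edge.
Euclidean (axiom 5): yes — any two successors of a common world are S-related.
Serial (axiom D): no — w5 has no S-successor.
Reflexive (axiom T): no — w5 is not related to itself.
So F validates K, K4, K45; KD45 would additionally require S to be serial. The strongest is K45.

K45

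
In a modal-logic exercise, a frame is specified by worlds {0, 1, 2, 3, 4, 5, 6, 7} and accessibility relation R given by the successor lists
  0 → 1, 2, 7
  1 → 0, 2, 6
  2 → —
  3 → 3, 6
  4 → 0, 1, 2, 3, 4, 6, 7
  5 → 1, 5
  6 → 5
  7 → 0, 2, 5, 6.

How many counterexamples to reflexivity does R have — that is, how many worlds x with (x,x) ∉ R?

5

Enumerating: 0, 1, 2, 6, 7.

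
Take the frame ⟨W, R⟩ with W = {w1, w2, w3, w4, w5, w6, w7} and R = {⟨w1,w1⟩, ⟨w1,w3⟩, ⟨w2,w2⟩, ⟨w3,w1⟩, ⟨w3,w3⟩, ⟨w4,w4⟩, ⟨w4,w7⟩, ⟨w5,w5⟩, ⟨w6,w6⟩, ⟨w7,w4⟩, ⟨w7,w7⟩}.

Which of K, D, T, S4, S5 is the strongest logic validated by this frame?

S5

Serial (axiom D): yes — every world has a successor (e.g. w1 R w1).
Reflexive (axiom T): yes — every world is R-related to itself.
Transitive (axiom 4): yes — every two-step R-path is closed by a direct edge.
Euclidean (axiom 5): yes — any two successors of a common world are R-related.
So F validates K, D, T, S4, S5. The strongest is S5.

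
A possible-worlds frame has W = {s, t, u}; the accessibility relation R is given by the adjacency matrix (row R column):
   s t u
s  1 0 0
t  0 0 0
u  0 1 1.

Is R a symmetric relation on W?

No

Symmetric: no — u R t but not t R u.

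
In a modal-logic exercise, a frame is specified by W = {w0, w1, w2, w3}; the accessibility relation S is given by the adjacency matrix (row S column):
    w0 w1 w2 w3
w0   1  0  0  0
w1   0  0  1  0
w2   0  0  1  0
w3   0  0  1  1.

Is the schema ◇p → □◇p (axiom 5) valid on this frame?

No

The schema 5 characterises exactly the Euclidean frames.
Euclidean: no — w3 S w2 and w3 S w3, but not w2 S w3.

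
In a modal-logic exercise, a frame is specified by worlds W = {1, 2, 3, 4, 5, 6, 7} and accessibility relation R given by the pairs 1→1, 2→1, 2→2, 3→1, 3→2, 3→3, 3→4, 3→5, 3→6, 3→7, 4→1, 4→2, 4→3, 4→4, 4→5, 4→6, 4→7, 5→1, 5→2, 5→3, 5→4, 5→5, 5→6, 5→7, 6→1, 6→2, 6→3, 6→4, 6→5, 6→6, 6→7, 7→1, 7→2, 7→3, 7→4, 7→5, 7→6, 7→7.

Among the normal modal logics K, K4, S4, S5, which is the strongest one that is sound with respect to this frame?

S4

Transitive (axiom 4): yes — every two-step R-path is closed by a direct edge.
Reflexive (axiom T): yes — every world is R-related to itself.
Euclidean (axiom 5): no — 3 R 1 and 3 R 2, but not 1 R 2.
So F validates K, K4, S4; S5 would additionally require R to be Euclidean. The strongest is S4.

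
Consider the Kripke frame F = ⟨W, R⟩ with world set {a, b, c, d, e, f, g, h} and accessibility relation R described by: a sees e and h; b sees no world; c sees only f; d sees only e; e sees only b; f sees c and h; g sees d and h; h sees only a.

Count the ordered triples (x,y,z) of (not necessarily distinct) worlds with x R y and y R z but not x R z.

11

Enumerating: (a,e,b), (a,h,a), (c,f,c), (c,f,h), (d,e,b), (f,c,f), (f,h,a), (g,d,e), (g,h,a), (h,a,e), (h,a,h).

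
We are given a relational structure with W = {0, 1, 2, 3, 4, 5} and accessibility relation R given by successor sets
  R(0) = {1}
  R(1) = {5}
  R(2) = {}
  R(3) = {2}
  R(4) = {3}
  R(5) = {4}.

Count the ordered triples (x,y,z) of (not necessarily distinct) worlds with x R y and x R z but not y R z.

Enumerating: (0,1,1), (1,5,5), (3,2,2), (4,3,3), (5,4,4).

5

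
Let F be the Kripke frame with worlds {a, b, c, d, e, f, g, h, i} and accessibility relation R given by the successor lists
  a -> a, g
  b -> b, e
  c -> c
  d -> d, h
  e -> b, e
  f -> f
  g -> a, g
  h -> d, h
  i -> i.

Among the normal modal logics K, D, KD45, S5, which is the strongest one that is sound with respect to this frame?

Serial (axiom D): yes — every world has a successor (e.g. a R a).
Euclidean (axiom 5): yes — any two successors of a common world are R-related.
Transitive (axiom 4): yes — every two-step R-path is closed by a direct edge.
Reflexive (axiom T): yes — every world is R-related to itself.
So F validates K, D, KD45, S5. The strongest is S5.

S5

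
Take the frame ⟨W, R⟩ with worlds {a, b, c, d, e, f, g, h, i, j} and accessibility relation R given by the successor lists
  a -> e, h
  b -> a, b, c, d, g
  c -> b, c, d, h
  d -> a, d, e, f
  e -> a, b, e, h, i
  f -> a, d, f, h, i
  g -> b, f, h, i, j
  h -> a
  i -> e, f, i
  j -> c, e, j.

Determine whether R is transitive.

No

Transitive: no — a R e and e R b, but not a R b.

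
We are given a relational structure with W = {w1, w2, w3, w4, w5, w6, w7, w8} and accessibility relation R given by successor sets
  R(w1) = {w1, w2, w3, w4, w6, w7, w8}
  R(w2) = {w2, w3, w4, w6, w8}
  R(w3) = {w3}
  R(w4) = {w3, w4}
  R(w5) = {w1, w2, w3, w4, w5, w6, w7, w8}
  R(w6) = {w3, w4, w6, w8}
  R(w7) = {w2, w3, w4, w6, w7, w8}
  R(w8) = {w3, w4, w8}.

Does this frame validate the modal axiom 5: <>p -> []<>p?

The schema 5 characterises exactly the Euclidean frames.
Euclidean: no — w1 R w2 and w1 R w7, but not w2 R w7.

No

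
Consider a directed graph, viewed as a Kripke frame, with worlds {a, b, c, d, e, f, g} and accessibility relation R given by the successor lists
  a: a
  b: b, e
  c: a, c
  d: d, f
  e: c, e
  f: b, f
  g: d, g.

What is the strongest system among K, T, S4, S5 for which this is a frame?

T

Reflexive (axiom T): yes — every world is R-related to itself.
Transitive (axiom 4): no — b R e and e R c, but not b R c.
Euclidean (axiom 5): no — b R e and b R b, but not e R b.
So F validates K, T; S4 would additionally require R to be transitive. The strongest is T.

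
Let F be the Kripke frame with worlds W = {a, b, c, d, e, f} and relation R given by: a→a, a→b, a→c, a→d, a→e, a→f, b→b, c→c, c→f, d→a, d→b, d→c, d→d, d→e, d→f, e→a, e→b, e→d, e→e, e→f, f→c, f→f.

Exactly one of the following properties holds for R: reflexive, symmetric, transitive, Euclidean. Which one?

Reflexive: yes — every world is R-related to itself.
Symmetric: no — a R b but not b R a.
Transitive: no — e R a and a R c, but not e R c.
Euclidean: no — a R b and a R c, but not b R c.
Only reflexive holds.

reflexive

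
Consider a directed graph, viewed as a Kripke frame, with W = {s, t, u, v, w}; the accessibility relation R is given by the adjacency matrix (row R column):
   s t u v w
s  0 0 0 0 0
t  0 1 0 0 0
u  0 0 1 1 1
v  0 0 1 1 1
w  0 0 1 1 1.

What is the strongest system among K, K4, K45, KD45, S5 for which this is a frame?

K45

Transitive (axiom 4): yes — every two-step R-path is closed by a direct edge.
Euclidean (axiom 5): yes — any two successors of a common world are R-related.
Serial (axiom D): no — s has no R-successor.
Reflexive (axiom T): no — s is not related to itself.
So F validates K, K4, K45; KD45 would additionally require R to be serial. The strongest is K45.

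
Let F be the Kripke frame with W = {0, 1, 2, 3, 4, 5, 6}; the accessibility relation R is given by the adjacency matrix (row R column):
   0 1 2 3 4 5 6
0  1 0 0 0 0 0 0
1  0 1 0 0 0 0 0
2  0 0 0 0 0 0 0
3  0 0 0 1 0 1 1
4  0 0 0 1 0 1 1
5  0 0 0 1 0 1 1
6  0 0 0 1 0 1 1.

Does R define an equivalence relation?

Reflexive: no — 2 is not related to itself.
Symmetric: no — 4 R 3 but not 3 R 4.
Transitive: yes — every two-step R-path is closed by a direct edge.
So R is not an equivalence relation.

No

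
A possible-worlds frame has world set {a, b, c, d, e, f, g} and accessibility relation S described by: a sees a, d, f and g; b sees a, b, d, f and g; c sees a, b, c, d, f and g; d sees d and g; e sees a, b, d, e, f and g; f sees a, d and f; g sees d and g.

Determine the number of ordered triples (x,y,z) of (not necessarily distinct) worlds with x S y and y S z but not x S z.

2

Enumerating: (f,a,g), (f,d,g).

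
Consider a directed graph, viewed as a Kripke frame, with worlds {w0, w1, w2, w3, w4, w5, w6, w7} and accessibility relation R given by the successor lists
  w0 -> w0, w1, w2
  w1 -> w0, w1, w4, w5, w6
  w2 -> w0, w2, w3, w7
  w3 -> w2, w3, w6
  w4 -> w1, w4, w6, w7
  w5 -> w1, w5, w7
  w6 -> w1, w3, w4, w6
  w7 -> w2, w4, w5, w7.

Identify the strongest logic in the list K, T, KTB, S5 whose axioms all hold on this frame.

KTB

Reflexive (axiom T): yes — every world is R-related to itself.
Symmetric (axiom B): yes — every pair in R has its reverse in R.
Euclidean (axiom 5): no — w0 R w1 and w0 R w2, but not w1 R w2.
So F validates K, T, KTB; S5 would additionally require R to be Euclidean. The strongest is KTB.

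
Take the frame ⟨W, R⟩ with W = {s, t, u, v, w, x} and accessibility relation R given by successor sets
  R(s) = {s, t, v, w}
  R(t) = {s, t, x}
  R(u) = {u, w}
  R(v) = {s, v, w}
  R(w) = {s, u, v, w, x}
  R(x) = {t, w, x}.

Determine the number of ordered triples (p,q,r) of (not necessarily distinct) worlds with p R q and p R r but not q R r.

Enumerating: (s,t,v), (s,t,w), (s,v,t), (s,w,t), (t,s,x), (t,x,s), (w,s,u), (w,s,x), (w,u,s), (w,u,v), (w,u,x), (w,v,u), (w,v,x), (w,x,s), (w,x,u), (w,x,v), (x,t,w), (x,w,t).

18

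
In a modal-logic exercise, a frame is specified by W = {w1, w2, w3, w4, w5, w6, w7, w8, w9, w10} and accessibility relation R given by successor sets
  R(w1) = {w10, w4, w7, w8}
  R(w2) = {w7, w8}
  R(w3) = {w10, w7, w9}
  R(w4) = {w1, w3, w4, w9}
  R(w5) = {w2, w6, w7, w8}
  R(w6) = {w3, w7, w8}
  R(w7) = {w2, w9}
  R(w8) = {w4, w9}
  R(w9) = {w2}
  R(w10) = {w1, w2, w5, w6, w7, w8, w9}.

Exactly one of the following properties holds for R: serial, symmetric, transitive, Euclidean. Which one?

serial

Serial: yes — every world has a successor (e.g. w1 R w10).
Symmetric: no — w1 R w7 but not w7 R w1.
Transitive: no — w1 R w10 and w10 R w2, but not w1 R w2.
Euclidean: no — w1 R w10 and w1 R w4, but not w10 R w4.
Only serial holds.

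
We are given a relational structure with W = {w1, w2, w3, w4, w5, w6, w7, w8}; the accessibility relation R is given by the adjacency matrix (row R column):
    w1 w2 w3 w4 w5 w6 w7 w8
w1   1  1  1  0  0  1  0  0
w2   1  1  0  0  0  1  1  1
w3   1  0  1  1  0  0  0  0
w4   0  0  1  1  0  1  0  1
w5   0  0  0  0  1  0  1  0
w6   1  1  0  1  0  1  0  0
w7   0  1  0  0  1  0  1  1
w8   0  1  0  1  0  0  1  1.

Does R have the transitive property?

Transitive: no — w1 R w2 and w2 R w7, but not w1 R w7.

No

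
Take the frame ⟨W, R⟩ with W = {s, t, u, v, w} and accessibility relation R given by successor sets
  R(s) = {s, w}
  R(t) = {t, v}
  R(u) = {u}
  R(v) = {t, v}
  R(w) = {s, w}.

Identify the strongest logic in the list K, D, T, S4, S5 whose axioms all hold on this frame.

Serial (axiom D): yes — every world has a successor (e.g. s R s).
Reflexive (axiom T): yes — every world is R-related to itself.
Transitive (axiom 4): yes — every two-step R-path is closed by a direct edge.
Euclidean (axiom 5): yes — any two successors of a common world are R-related.
So F validates K, D, T, S4, S5. The strongest is S5.

S5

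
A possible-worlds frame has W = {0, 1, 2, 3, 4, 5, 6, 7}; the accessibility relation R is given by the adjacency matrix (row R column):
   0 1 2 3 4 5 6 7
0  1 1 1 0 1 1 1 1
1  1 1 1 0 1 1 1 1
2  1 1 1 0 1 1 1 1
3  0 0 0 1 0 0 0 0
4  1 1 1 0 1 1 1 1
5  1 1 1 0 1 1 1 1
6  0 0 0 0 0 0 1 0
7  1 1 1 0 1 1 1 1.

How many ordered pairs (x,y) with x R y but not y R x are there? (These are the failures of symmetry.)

6

Enumerating: (0,6), (1,6), (2,6), (4,6), (5,6), (7,6).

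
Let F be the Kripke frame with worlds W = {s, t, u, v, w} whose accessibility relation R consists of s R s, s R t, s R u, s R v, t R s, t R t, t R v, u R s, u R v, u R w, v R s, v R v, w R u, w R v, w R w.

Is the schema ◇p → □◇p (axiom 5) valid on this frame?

No

By correspondence theory, 5 is valid on a frame iff R is Euclidean.
Euclidean: no — s R t and s R u, but not t R u.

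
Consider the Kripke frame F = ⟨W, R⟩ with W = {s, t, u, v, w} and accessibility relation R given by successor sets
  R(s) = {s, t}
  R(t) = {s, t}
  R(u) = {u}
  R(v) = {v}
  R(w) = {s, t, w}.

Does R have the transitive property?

Yes

Transitive: yes — every two-step R-path is closed by a direct edge.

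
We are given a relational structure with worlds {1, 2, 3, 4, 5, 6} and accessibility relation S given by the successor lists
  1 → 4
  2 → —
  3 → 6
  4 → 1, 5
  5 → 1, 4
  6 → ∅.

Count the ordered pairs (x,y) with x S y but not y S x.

Enumerating: (3,6), (5,1).

2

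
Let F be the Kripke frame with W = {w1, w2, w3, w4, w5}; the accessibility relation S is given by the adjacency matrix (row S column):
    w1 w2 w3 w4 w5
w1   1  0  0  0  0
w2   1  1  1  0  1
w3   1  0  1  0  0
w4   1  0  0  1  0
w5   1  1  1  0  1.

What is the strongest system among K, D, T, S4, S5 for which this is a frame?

S4

Serial (axiom D): yes — every world has a successor (e.g. w1 S w1).
Reflexive (axiom T): yes — every world is S-related to itself.
Transitive (axiom 4): yes — every two-step S-path is closed by a direct edge.
Euclidean (axiom 5): no — w2 S w1 and w2 S w3, but not w1 S w3.
So F validates K, D, T, S4; S5 would additionally require S to be Euclidean. The strongest is S4.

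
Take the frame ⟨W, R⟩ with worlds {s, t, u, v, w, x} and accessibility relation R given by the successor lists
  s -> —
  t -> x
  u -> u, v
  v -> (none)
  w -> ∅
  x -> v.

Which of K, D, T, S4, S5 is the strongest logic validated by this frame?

K

Serial (axiom D): no — s has no R-successor.
Reflexive (axiom T): no — s is not related to itself.
Transitive (axiom 4): no — t R x and x R v, but not t R v.
Euclidean (axiom 5): no — t R x and t R x, but not x R x.
So F validates K; D would additionally require R to be serial. The strongest is K.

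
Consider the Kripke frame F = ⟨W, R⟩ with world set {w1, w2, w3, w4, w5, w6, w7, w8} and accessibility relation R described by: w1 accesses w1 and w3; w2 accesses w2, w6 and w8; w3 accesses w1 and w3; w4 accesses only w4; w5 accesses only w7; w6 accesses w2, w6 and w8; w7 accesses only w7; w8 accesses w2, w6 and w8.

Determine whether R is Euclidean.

Yes

Euclidean: yes — any two successors of a common world are R-related.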